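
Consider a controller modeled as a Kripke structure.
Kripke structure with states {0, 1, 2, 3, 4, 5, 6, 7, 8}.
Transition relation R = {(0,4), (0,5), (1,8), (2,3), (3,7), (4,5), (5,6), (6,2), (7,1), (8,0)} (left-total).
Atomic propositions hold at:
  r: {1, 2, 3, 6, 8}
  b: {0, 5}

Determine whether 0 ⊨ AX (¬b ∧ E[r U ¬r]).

Sat(¬b) = {1, 2, 3, 4, 6, 7, 8}
Sat(¬r) = {0, 4, 5, 7}
E[r U ¬r]: least fixpoint, start Z0 = Sat(¬r) = {0, 4, 5, 7}, add states in Sat(r) with some successor in Z. Z1 = {0, 3, 4, 5, 7, 8}; Z2 = {0, 1, 2, 3, 4, 5, 7, 8}; Z3 = {0, 1, 2, 3, 4, 5, 6, 7, 8}; fixed.
Sat(E[r U ¬r]) = {0, 1, 2, 3, 4, 5, 6, 7, 8}
Sat(¬b ∧ E[r U ¬r]) = {1, 2, 3, 4, 6, 7, 8}
Sat(AX (¬b ∧ E[r U ¬r])) = {s : every successor in {1, 2, 3, 4, 6, 7, 8}} = {1, 2, 3, 5, 6, 7}
0 ∉ Sat(AX (¬b ∧ E[r U ¬r])) = {1, 2, 3, 5, 6, 7}, so the formula does not hold at 0.

No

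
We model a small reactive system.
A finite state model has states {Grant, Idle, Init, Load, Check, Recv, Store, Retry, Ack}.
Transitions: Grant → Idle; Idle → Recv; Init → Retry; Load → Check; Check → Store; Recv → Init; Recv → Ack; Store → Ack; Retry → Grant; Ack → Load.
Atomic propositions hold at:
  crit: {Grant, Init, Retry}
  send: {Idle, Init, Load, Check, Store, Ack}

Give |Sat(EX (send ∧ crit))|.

1

Sat(send ∧ crit) = {Init}
Sat(EX (send ∧ crit)) = {s : some successor in {Init}} = {Recv}
|Sat(EX (send ∧ crit))| = |{Recv}| = 1.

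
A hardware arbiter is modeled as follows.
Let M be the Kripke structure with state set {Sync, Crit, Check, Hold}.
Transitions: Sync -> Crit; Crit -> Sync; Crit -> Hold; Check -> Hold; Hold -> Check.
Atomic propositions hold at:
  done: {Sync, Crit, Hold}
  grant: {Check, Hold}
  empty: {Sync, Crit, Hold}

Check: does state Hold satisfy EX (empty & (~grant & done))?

No

Sat(~grant) = {Sync, Crit}
Sat(~grant & done) = {Sync, Crit}
Sat(empty & (~grant & done)) = {Sync, Crit}
Sat(EX (empty & (~grant & done))) = {s : some successor in {Sync, Crit}} = {Sync, Crit}
Hold ∉ Sat(EX (empty & (~grant & done))) = {Sync, Crit}, so the formula does not hold at Hold.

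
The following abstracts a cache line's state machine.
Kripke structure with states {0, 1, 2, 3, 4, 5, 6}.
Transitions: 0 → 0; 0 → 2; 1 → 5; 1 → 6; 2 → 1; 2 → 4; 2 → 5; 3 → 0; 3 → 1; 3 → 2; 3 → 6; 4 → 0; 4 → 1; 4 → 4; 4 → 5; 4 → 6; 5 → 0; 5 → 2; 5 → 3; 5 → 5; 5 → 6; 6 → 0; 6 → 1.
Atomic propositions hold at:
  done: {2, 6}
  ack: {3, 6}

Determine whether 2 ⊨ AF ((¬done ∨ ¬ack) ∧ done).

Yes

Sat(¬done) = {0, 1, 3, 4, 5}
Sat(¬ack) = {0, 1, 2, 4, 5}
Sat(¬done ∨ ¬ack) = {0, 1, 2, 3, 4, 5}
Sat((¬done ∨ ¬ack) ∧ done) = {2}
AF ((¬done ∨ ¬ack) ∧ done): least fixpoint, start Z0 = {2}, add states with every successor in Z. Already a fixed point.
Sat(AF ((¬done ∨ ¬ack) ∧ done)) = {2}
2 ∈ Sat(AF ((¬done ∨ ¬ack) ∧ done)) = {2}, so the formula holds at 2.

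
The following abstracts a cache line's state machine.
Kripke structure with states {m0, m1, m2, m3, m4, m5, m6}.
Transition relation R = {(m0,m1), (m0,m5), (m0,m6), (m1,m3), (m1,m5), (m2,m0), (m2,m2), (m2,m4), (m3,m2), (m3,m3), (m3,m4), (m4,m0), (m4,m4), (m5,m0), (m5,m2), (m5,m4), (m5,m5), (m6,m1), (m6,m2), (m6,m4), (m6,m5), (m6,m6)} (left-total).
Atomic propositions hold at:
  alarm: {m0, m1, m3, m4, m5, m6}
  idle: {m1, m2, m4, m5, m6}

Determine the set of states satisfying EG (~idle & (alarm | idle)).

Sat(~idle) = {m0, m3}
Sat(alarm | idle) = {m0, m1, m2, m3, m4, m5, m6}
Sat(~idle & (alarm | idle)) = {m0, m3}
EG (~idle & (alarm | idle)): greatest fixpoint, start Z0 = {m0, m3}, keep only states in Sat with some successor in Z. Z1 = {m3}; fixed.
Sat(EG (~idle & (alarm | idle))) = {m3}

{m3}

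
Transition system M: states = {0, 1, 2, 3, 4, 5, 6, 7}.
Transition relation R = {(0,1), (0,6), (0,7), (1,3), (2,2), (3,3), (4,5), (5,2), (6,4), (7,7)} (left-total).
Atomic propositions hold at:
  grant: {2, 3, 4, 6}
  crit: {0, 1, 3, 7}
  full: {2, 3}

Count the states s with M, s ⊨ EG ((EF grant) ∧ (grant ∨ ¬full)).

EF grant: least fixpoint, start Z0 = {2, 3, 4, 6}, add states with some successor in Z. Z1 = {0, 1, 2, 3, 4, 5, 6}; fixed.
Sat(EF grant) = {0, 1, 2, 3, 4, 5, 6}
Sat(¬full) = {0, 1, 4, 5, 6, 7}
Sat(grant ∨ ¬full) = {0, 1, 2, 3, 4, 5, 6, 7}
Sat((EF grant) ∧ (grant ∨ ¬full)) = {0, 1, 2, 3, 4, 5, 6}
EG ((EF grant) ∧ (grant ∨ ¬full)): greatest fixpoint, start Z0 = {0, 1, 2, 3, 4, 5, 6}, keep only states in Sat with some successor in Z. Already a fixed point.
Sat(EG ((EF grant) ∧ (grant ∨ ¬full))) = {0, 1, 2, 3, 4, 5, 6}
|Sat(EG ((EF grant) ∧ (grant ∨ ¬full)))| = |{0, 1, 2, 3, 4, 5, 6}| = 7.

7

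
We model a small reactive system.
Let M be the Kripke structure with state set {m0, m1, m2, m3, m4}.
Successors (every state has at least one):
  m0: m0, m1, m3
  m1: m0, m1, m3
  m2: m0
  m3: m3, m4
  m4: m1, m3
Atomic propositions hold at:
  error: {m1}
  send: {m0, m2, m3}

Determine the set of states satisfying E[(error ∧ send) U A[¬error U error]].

{m1}

Sat(error ∧ send) = ∅
Sat(¬error) = {m0, m2, m3, m4}
A[¬error U error]: least fixpoint, start Z0 = Sat(error) = {m1}, add states in Sat(¬error) with every successor in Z. Already a fixed point.
Sat(A[¬error U error]) = {m1}
E[(error ∧ send) U A[¬error U error]]: least fixpoint, start Z0 = Sat(A[¬error U error]) = {m1}, add states in Sat(error ∧ send) with some successor in Z. Already a fixed point.
Sat(E[(error ∧ send) U A[¬error U error]]) = {m1}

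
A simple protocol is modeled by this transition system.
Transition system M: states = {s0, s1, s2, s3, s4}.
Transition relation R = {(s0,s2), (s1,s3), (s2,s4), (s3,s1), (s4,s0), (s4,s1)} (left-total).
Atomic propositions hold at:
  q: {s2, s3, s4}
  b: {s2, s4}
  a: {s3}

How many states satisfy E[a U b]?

E[a U b]: least fixpoint, start Z0 = Sat(b) = {s2, s4}, add states in Sat(a) with some successor in Z. Already a fixed point.
Sat(E[a U b]) = {s2, s4}
|Sat(E[a U b])| = |{s2, s4}| = 2.

2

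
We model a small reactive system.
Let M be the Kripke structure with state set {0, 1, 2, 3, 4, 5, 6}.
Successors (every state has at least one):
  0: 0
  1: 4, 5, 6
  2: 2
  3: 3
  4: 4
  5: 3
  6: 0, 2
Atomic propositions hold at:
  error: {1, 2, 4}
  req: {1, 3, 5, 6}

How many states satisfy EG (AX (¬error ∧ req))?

2

Sat(¬error) = {0, 3, 5, 6}
Sat(¬error ∧ req) = {3, 5, 6}
Sat(AX (¬error ∧ req)) = {s : every successor in {3, 5, 6}} = {3, 5}
EG (AX (¬error ∧ req)): greatest fixpoint, start Z0 = {3, 5}, keep only states in Sat with some successor in Z. Already a fixed point.
Sat(EG (AX (¬error ∧ req))) = {3, 5}
|Sat(EG (AX (¬error ∧ req)))| = |{3, 5}| = 2.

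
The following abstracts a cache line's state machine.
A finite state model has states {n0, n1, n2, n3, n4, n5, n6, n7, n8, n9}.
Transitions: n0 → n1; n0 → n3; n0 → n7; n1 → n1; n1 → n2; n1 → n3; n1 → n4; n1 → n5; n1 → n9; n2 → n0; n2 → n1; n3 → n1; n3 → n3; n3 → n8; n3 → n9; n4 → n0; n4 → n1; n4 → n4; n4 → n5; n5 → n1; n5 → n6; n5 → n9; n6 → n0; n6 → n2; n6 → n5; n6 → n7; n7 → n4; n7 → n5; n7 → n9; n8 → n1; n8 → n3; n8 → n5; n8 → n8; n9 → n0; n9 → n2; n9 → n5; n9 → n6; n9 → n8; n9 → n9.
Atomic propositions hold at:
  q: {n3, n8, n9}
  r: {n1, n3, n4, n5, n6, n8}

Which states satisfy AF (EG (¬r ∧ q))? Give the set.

{n9}

Sat(¬r) = {n0, n2, n7, n9}
Sat(¬r ∧ q) = {n9}
EG (¬r ∧ q): greatest fixpoint, start Z0 = {n9}, keep only states in Sat with some successor in Z. Already a fixed point.
Sat(EG (¬r ∧ q)) = {n9}
AF (EG (¬r ∧ q)): least fixpoint, start Z0 = {n9}, add states with every successor in Z. Already a fixed point.
Sat(AF (EG (¬r ∧ q))) = {n9}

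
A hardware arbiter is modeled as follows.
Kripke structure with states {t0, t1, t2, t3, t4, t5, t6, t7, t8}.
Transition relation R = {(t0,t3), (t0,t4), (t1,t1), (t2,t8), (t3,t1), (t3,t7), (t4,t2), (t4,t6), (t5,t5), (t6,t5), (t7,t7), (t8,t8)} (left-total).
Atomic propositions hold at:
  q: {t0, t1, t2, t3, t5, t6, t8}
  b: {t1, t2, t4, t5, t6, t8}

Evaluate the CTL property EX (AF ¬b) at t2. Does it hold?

Sat(¬b) = {t0, t3, t7}
AF ¬b: least fixpoint, start Z0 = {t0, t3, t7}, add states with every successor in Z. Already a fixed point.
Sat(AF ¬b) = {t0, t3, t7}
Sat(EX (AF ¬b)) = {s : some successor in {t0, t3, t7}} = {t0, t3, t7}
t2 ∉ Sat(EX (AF ¬b)) = {t0, t3, t7}, so the formula does not hold at t2.

No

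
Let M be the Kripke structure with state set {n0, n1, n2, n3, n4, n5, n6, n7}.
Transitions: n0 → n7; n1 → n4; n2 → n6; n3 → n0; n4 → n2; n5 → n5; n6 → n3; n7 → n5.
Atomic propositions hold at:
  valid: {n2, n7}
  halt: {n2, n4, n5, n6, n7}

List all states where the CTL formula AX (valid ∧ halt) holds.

{n0, n4}

Sat(valid ∧ halt) = {n2, n7}
Sat(AX (valid ∧ halt)) = {s : every successor in {n2, n7}} = {n0, n4}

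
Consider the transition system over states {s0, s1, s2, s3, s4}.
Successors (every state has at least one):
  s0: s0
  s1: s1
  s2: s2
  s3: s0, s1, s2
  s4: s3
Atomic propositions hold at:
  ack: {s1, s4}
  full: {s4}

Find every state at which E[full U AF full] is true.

{s4}

AF full: least fixpoint, start Z0 = {s4}, add states with every successor in Z. Already a fixed point.
Sat(AF full) = {s4}
E[full U AF full]: least fixpoint, start Z0 = Sat(AF full) = {s4}, add states in Sat(full) with some successor in Z. Already a fixed point.
Sat(E[full U AF full]) = {s4}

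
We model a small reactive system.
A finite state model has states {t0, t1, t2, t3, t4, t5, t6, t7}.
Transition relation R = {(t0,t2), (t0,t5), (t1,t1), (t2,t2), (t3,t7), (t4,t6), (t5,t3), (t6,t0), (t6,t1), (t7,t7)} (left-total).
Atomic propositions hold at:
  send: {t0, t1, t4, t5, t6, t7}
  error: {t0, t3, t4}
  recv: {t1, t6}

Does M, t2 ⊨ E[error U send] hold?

No

E[error U send]: least fixpoint, start Z0 = Sat(send) = {t0, t1, t4, t5, t6, t7}, add states in Sat(error) with some successor in Z. Z1 = {t0, t1, t3, t4, t5, t6, t7}; fixed.
Sat(E[error U send]) = {t0, t1, t3, t4, t5, t6, t7}
t2 ∉ Sat(E[error U send]) = {t0, t1, t3, t4, t5, t6, t7}, so the formula does not hold at t2.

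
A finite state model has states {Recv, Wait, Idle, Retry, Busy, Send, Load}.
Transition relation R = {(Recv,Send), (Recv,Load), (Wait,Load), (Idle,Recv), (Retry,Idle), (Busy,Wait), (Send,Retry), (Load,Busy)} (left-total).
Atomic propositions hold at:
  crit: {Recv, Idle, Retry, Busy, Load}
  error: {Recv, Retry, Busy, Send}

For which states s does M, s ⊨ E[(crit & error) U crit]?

Sat(crit & error) = {Recv, Retry, Busy}
E[(crit & error) U crit]: least fixpoint, start Z0 = Sat(crit) = {Recv, Idle, Retry, Busy, Load}, add states in Sat(crit & error) with some successor in Z. Already a fixed point.
Sat(E[(crit & error) U crit]) = {Recv, Idle, Retry, Busy, Load}

{Recv, Idle, Retry, Busy, Load}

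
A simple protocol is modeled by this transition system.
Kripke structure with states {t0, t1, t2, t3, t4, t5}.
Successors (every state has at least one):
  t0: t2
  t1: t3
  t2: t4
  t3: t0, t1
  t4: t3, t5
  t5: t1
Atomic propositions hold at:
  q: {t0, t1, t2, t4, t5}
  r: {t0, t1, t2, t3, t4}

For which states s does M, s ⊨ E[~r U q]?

Sat(~r) = {t5}
E[~r U q]: least fixpoint, start Z0 = Sat(q) = {t0, t1, t2, t4, t5}, add states in Sat(~r) with some successor in Z. Already a fixed point.
Sat(E[~r U q]) = {t0, t1, t2, t4, t5}

{t0, t1, t2, t4, t5}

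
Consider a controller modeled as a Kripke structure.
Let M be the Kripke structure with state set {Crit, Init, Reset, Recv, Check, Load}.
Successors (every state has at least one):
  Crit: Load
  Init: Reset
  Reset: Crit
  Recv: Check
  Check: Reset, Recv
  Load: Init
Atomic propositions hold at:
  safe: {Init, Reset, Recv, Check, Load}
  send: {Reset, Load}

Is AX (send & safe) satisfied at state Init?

Yes

Sat(send & safe) = {Reset, Load}
Sat(AX (send & safe)) = {s : every successor in {Reset, Load}} = {Crit, Init}
Init ∈ Sat(AX (send & safe)) = {Crit, Init}, so the formula holds at Init.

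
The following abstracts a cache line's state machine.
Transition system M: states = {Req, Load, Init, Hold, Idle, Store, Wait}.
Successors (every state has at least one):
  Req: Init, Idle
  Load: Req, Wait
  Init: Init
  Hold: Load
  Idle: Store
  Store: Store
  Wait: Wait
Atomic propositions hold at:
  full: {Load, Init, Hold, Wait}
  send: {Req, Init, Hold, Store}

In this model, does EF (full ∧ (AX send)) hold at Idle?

Sat(AX send) = {s : every successor in {Req, Init, Hold, Store}} = {Init, Idle, Store}
Sat(full ∧ (AX send)) = {Init}
EF (full ∧ (AX send)): least fixpoint, start Z0 = {Init}, add states with some successor in Z. Z1 = {Req, Init}; Z2 = {Req, Load, Init}; Z3 = {Req, Load, Init, Hold}; fixed.
Sat(EF (full ∧ (AX send))) = {Req, Load, Init, Hold}
Idle ∉ Sat(EF (full ∧ (AX send))) = {Req, Load, Init, Hold}, so the formula does not hold at Idle.

No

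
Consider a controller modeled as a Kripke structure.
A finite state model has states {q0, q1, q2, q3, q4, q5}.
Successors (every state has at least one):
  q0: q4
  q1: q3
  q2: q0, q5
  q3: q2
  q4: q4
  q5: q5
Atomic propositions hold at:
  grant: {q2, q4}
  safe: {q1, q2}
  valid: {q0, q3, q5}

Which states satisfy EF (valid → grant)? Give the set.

{q0, q1, q2, q3, q4}

Sat(valid → grant) = {q1, q2, q4}
EF (valid → grant): least fixpoint, start Z0 = {q1, q2, q4}, add states with some successor in Z. Z1 = {q0, q1, q2, q3, q4}; fixed.
Sat(EF (valid → grant)) = {q0, q1, q2, q3, q4}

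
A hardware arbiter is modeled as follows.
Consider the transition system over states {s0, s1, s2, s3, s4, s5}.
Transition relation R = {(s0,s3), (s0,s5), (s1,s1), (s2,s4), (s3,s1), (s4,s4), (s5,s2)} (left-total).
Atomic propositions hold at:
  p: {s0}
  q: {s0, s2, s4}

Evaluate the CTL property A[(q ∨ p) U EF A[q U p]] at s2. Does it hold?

Sat(q ∨ p) = {s0, s2, s4}
A[q U p]: least fixpoint, start Z0 = Sat(p) = {s0}, add states in Sat(q) with every successor in Z. Already a fixed point.
Sat(A[q U p]) = {s0}
EF A[q U p]: least fixpoint, start Z0 = {s0}, add states with some successor in Z. Already a fixed point.
Sat(EF A[q U p]) = {s0}
A[(q ∨ p) U EF A[q U p]]: least fixpoint, start Z0 = Sat(EF A[q U p]) = {s0}, add states in Sat(q ∨ p) with every successor in Z. Already a fixed point.
Sat(A[(q ∨ p) U EF A[q U p]]) = {s0}
s2 ∉ Sat(A[(q ∨ p) U EF A[q U p]]) = {s0}, so the formula does not hold at s2.

No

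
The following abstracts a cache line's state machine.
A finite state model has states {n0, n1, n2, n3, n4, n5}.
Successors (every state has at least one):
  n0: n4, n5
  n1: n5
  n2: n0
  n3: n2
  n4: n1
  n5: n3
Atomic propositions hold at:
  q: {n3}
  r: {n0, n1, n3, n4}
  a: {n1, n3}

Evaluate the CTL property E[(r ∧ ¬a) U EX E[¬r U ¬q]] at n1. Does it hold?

Sat(¬a) = {n0, n2, n4, n5}
Sat(r ∧ ¬a) = {n0, n4}
Sat(¬r) = {n2, n5}
Sat(¬q) = {n0, n1, n2, n4, n5}
E[¬r U ¬q]: least fixpoint, start Z0 = Sat(¬q) = {n0, n1, n2, n4, n5}, add states in Sat(¬r) with some successor in Z. Already a fixed point.
Sat(E[¬r U ¬q]) = {n0, n1, n2, n4, n5}
Sat(EX E[¬r U ¬q]) = {s : some successor in {n0, n1, n2, n4, n5}} = {n0, n1, n2, n3, n4}
E[(r ∧ ¬a) U EX E[¬r U ¬q]]: least fixpoint, start Z0 = Sat(EX E[¬r U ¬q]) = {n0, n1, n2, n3, n4}, add states in Sat(r ∧ ¬a) with some successor in Z. Already a fixed point.
Sat(E[(r ∧ ¬a) U EX E[¬r U ¬q]]) = {n0, n1, n2, n3, n4}
n1 ∈ Sat(E[(r ∧ ¬a) U EX E[¬r U ¬q]]) = {n0, n1, n2, n3, n4}, so the formula holds at n1.

Yes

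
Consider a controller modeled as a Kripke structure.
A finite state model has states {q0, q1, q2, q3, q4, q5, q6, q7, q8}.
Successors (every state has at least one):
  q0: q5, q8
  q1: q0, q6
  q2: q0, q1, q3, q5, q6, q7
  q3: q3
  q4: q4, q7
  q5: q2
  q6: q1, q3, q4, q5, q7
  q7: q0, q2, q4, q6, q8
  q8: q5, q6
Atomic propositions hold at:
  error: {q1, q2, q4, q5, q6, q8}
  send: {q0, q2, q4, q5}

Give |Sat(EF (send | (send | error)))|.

8

Sat(send | error) = {q0, q1, q2, q4, q5, q6, q8}
Sat(send | (send | error)) = {q0, q1, q2, q4, q5, q6, q8}
EF (send | (send | error)): least fixpoint, start Z0 = {q0, q1, q2, q4, q5, q6, q8}, add states with some successor in Z. Z1 = {q0, q1, q2, q4, q5, q6, q7, q8}; fixed.
Sat(EF (send | (send | error))) = {q0, q1, q2, q4, q5, q6, q7, q8}
|Sat(EF (send | (send | error)))| = |{q0, q1, q2, q4, q5, q6, q7, q8}| = 8.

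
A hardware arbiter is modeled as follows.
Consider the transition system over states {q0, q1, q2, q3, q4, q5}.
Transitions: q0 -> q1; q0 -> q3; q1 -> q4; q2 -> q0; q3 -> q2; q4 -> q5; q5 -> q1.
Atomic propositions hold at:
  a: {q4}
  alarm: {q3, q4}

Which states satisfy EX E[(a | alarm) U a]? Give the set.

Sat(a | alarm) = {q3, q4}
E[(a | alarm) U a]: least fixpoint, start Z0 = Sat(a) = {q4}, add states in Sat(a | alarm) with some successor in Z. Already a fixed point.
Sat(E[(a | alarm) U a]) = {q4}
Sat(EX E[(a | alarm) U a]) = {s : some successor in {q4}} = {q1}

{q1}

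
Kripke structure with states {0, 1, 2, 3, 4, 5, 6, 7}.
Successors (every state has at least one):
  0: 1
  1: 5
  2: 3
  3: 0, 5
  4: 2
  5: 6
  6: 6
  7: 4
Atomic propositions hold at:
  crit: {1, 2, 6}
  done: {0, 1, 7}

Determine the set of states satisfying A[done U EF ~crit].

Sat(~crit) = {0, 3, 4, 5, 7}
EF ~crit: least fixpoint, start Z0 = {0, 3, 4, 5, 7}, add states with some successor in Z. Z1 = {0, 1, 2, 3, 4, 5, 7}; fixed.
Sat(EF ~crit) = {0, 1, 2, 3, 4, 5, 7}
A[done U EF ~crit]: least fixpoint, start Z0 = Sat(EF ~crit) = {0, 1, 2, 3, 4, 5, 7}, add states in Sat(done) with every successor in Z. Already a fixed point.
Sat(A[done U EF ~crit]) = {0, 1, 2, 3, 4, 5, 7}

{0, 1, 2, 3, 4, 5, 7}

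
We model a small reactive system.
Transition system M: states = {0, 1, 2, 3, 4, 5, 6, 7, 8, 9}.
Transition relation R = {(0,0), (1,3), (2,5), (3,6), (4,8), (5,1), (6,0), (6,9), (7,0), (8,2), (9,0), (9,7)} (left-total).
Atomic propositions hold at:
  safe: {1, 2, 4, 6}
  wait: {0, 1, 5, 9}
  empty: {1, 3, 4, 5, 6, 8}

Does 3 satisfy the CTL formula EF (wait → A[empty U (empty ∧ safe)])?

Yes

Sat(empty ∧ safe) = {1, 4, 6}
A[empty U (empty ∧ safe)]: least fixpoint, start Z0 = Sat((empty ∧ safe)) = {1, 4, 6}, add states in Sat(empty) with every successor in Z. Z1 = {1, 3, 4, 5, 6}; fixed.
Sat(A[empty U (empty ∧ safe)]) = {1, 3, 4, 5, 6}
Sat(wait → A[empty U (empty ∧ safe)]) = {1, 2, 3, 4, 5, 6, 7, 8}
EF (wait → A[empty U (empty ∧ safe)]): least fixpoint, start Z0 = {1, 2, 3, 4, 5, 6, 7, 8}, add states with some successor in Z. Z1 = {1, 2, 3, 4, 5, 6, 7, 8, 9}; fixed.
Sat(EF (wait → A[empty U (empty ∧ safe)])) = {1, 2, 3, 4, 5, 6, 7, 8, 9}
3 ∈ Sat(EF (wait → A[empty U (empty ∧ safe)])) = {1, 2, 3, 4, 5, 6, 7, 8, 9}, so the formula holds at 3.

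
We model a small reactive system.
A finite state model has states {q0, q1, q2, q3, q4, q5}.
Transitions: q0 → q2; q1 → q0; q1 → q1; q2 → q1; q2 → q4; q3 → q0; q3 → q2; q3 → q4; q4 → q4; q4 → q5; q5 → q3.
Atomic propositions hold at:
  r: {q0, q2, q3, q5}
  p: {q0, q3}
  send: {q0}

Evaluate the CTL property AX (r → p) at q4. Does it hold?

Sat(r → p) = {q0, q1, q3, q4}
Sat(AX (r → p)) = {s : every successor in {q0, q1, q3, q4}} = {q1, q2, q5}
q4 ∉ Sat(AX (r → p)) = {q1, q2, q5}, so the formula does not hold at q4.

No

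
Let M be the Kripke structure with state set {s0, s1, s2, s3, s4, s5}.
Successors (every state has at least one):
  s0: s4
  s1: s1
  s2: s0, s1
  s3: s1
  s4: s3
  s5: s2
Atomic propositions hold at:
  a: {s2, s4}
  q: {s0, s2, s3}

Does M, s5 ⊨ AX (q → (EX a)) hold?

No

Sat(EX a) = {s : some successor in {s2, s4}} = {s0, s5}
Sat(q → (EX a)) = {s0, s1, s4, s5}
Sat(AX (q → (EX a))) = {s : every successor in {s0, s1, s4, s5}} = {s0, s1, s2, s3}
s5 ∉ Sat(AX (q → (EX a))) = {s0, s1, s2, s3}, so the formula does not hold at s5.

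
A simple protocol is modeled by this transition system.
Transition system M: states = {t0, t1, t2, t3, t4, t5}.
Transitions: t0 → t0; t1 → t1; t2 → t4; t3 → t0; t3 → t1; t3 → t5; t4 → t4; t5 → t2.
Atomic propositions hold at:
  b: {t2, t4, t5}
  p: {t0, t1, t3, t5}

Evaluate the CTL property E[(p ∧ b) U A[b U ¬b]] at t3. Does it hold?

Sat(p ∧ b) = {t5}
Sat(¬b) = {t0, t1, t3}
A[b U ¬b]: least fixpoint, start Z0 = Sat(¬b) = {t0, t1, t3}, add states in Sat(b) with every successor in Z. Already a fixed point.
Sat(A[b U ¬b]) = {t0, t1, t3}
E[(p ∧ b) U A[b U ¬b]]: least fixpoint, start Z0 = Sat(A[b U ¬b]) = {t0, t1, t3}, add states in Sat(p ∧ b) with some successor in Z. Already a fixed point.
Sat(E[(p ∧ b) U A[b U ¬b]]) = {t0, t1, t3}
t3 ∈ Sat(E[(p ∧ b) U A[b U ¬b]]) = {t0, t1, t3}, so the formula holds at t3.

Yes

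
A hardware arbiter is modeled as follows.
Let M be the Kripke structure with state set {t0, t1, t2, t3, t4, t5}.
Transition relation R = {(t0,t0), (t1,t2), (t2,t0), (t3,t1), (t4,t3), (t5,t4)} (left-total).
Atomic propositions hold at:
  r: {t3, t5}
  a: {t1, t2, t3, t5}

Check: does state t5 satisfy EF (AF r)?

Yes

AF r: least fixpoint, start Z0 = {t3, t5}, add states with every successor in Z. Z1 = {t3, t4, t5}; fixed.
Sat(AF r) = {t3, t4, t5}
EF (AF r): least fixpoint, start Z0 = {t3, t4, t5}, add states with some successor in Z. Already a fixed point.
Sat(EF (AF r)) = {t3, t4, t5}
t5 ∈ Sat(EF (AF r)) = {t3, t4, t5}, so the formula holds at t5.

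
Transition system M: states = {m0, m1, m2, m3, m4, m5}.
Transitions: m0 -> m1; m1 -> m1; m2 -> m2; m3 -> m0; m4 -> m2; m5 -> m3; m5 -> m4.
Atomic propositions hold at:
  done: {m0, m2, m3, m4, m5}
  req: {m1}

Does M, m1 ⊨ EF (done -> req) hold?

Sat(done -> req) = {m1}
EF (done -> req): least fixpoint, start Z0 = {m1}, add states with some successor in Z. Z1 = {m0, m1}; Z2 = {m0, m1, m3}; Z3 = {m0, m1, m3, m5}; fixed.
Sat(EF (done -> req)) = {m0, m1, m3, m5}
m1 ∈ Sat(EF (done -> req)) = {m0, m1, m3, m5}, so the formula holds at m1.

Yes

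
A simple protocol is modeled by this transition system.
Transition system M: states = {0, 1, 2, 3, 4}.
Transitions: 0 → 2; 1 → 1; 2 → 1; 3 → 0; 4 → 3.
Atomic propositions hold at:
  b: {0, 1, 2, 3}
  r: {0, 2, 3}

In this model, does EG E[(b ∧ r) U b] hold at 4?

Sat(b ∧ r) = {0, 2, 3}
E[(b ∧ r) U b]: least fixpoint, start Z0 = Sat(b) = {0, 1, 2, 3}, add states in Sat(b ∧ r) with some successor in Z. Already a fixed point.
Sat(E[(b ∧ r) U b]) = {0, 1, 2, 3}
EG E[(b ∧ r) U b]: greatest fixpoint, start Z0 = {0, 1, 2, 3}, keep only states in Sat with some successor in Z. Already a fixed point.
Sat(EG E[(b ∧ r) U b]) = {0, 1, 2, 3}
4 ∉ Sat(EG E[(b ∧ r) U b]) = {0, 1, 2, 3}, so the formula does not hold at 4.

No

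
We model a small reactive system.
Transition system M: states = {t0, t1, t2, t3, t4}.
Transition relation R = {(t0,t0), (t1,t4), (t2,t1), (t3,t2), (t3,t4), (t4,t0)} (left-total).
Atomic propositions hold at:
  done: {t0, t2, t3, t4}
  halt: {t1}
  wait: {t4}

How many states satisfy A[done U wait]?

1

A[done U wait]: least fixpoint, start Z0 = Sat(wait) = {t4}, add states in Sat(done) with every successor in Z. Already a fixed point.
Sat(A[done U wait]) = {t4}
|Sat(A[done U wait])| = |{t4}| = 1.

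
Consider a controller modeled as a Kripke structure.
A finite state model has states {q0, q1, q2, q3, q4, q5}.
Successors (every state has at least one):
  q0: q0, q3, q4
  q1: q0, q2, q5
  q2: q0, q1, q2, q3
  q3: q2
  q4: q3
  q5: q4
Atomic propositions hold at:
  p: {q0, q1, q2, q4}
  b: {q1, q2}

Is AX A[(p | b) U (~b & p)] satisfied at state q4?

No

Sat(p | b) = {q0, q1, q2, q4}
Sat(~b) = {q0, q3, q4, q5}
Sat(~b & p) = {q0, q4}
A[(p | b) U (~b & p)]: least fixpoint, start Z0 = Sat((~b & p)) = {q0, q4}, add states in Sat(p | b) with every successor in Z. Already a fixed point.
Sat(A[(p | b) U (~b & p)]) = {q0, q4}
Sat(AX A[(p | b) U (~b & p)]) = {s : every successor in {q0, q4}} = {q5}
q4 ∉ Sat(AX A[(p | b) U (~b & p)]) = {q5}, so the formula does not hold at q4.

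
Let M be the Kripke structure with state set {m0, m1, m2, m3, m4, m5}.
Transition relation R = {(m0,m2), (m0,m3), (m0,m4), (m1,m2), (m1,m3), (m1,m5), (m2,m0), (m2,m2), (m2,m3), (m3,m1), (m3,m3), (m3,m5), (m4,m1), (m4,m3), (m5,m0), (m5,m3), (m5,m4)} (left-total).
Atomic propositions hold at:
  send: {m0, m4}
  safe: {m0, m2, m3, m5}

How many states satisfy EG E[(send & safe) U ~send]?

5

Sat(send & safe) = {m0}
Sat(~send) = {m1, m2, m3, m5}
E[(send & safe) U ~send]: least fixpoint, start Z0 = Sat(~send) = {m1, m2, m3, m5}, add states in Sat(send & safe) with some successor in Z. Z1 = {m0, m1, m2, m3, m5}; fixed.
Sat(E[(send & safe) U ~send]) = {m0, m1, m2, m3, m5}
EG E[(send & safe) U ~send]: greatest fixpoint, start Z0 = {m0, m1, m2, m3, m5}, keep only states in Sat with some successor in Z. Already a fixed point.
Sat(EG E[(send & safe) U ~send]) = {m0, m1, m2, m3, m5}
|Sat(EG E[(send & safe) U ~send])| = |{m0, m1, m2, m3, m5}| = 5.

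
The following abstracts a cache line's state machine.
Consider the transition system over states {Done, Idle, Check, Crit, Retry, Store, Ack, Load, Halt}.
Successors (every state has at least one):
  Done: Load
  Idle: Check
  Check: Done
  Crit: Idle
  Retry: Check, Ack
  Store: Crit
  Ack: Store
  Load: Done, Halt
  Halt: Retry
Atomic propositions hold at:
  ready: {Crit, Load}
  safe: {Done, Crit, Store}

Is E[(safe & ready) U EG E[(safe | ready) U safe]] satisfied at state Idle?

Sat(safe & ready) = {Crit}
Sat(safe | ready) = {Done, Crit, Store, Load}
E[(safe | ready) U safe]: least fixpoint, start Z0 = Sat(safe) = {Done, Crit, Store}, add states in Sat(safe | ready) with some successor in Z. Z1 = {Done, Crit, Store, Load}; fixed.
Sat(E[(safe | ready) U safe]) = {Done, Crit, Store, Load}
EG E[(safe | ready) U safe]: greatest fixpoint, start Z0 = {Done, Crit, Store, Load}, keep only states in Sat with some successor in Z. Z1 = {Done, Store, Load}; Z2 = {Done, Load}; fixed.
Sat(EG E[(safe | ready) U safe]) = {Done, Load}
E[(safe & ready) U EG E[(safe | ready) U safe]]: least fixpoint, start Z0 = Sat(EG E[(safe | ready) U safe]) = {Done, Load}, add states in Sat(safe & ready) with some successor in Z. Already a fixed point.
Sat(E[(safe & ready) U EG E[(safe | ready) U safe]]) = {Done, Load}
Idle ∉ Sat(E[(safe & ready) U EG E[(safe | ready) U safe]]) = {Done, Load}, so the formula does not hold at Idle.

No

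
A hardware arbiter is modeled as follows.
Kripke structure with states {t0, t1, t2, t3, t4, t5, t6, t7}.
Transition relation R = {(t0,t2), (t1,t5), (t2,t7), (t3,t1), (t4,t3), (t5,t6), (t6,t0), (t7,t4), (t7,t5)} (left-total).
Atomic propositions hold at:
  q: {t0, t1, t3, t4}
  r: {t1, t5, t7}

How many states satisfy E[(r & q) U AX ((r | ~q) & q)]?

1

Sat(r & q) = {t1}
Sat(~q) = {t2, t5, t6, t7}
Sat(r | ~q) = {t1, t2, t5, t6, t7}
Sat((r | ~q) & q) = {t1}
Sat(AX ((r | ~q) & q)) = {s : every successor in {t1}} = {t3}
E[(r & q) U AX ((r | ~q) & q)]: least fixpoint, start Z0 = Sat(AX ((r | ~q) & q)) = {t3}, add states in Sat(r & q) with some successor in Z. Already a fixed point.
Sat(E[(r & q) U AX ((r | ~q) & q)]) = {t3}
|Sat(E[(r & q) U AX ((r | ~q) & q)])| = |{t3}| = 1.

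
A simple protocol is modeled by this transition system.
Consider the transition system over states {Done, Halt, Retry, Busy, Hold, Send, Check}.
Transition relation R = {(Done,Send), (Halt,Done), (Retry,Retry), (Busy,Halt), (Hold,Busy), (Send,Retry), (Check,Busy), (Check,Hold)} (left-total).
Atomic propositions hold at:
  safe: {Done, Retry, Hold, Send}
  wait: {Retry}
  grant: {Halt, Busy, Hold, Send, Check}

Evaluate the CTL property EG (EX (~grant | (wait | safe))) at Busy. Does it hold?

Sat(~grant) = {Done, Retry}
Sat(wait | safe) = {Done, Retry, Hold, Send}
Sat(~grant | (wait | safe)) = {Done, Retry, Hold, Send}
Sat(EX (~grant | (wait | safe))) = {s : some successor in {Done, Retry, Hold, Send}} = {Done, Halt, Retry, Send, Check}
EG (EX (~grant | (wait | safe))): greatest fixpoint, start Z0 = {Done, Halt, Retry, Send, Check}, keep only states in Sat with some successor in Z. Z1 = {Done, Halt, Retry, Send}; fixed.
Sat(EG (EX (~grant | (wait | safe)))) = {Done, Halt, Retry, Send}
Busy ∉ Sat(EG (EX (~grant | (wait | safe)))) = {Done, Halt, Retry, Send}, so the formula does not hold at Busy.

No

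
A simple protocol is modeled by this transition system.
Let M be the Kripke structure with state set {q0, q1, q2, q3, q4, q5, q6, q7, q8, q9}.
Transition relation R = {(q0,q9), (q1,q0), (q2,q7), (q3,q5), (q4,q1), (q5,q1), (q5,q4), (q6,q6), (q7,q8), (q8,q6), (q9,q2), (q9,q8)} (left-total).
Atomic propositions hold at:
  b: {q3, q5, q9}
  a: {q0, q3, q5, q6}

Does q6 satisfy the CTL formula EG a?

EG a: greatest fixpoint, start Z0 = {q0, q3, q5, q6}, keep only states in Sat with some successor in Z. Z1 = {q3, q6}; Z2 = {q6}; fixed.
Sat(EG a) = {q6}
q6 ∈ Sat(EG a) = {q6}, so the formula holds at q6.

Yes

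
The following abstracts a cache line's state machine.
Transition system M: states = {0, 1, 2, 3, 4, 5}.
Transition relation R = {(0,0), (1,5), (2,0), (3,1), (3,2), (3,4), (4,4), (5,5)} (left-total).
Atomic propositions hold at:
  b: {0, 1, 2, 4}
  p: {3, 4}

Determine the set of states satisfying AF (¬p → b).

{0, 1, 2, 3, 4}

Sat(¬p) = {0, 1, 2, 5}
Sat(¬p → b) = {0, 1, 2, 3, 4}
AF (¬p → b): least fixpoint, start Z0 = {0, 1, 2, 3, 4}, add states with every successor in Z. Already a fixed point.
Sat(AF (¬p → b)) = {0, 1, 2, 3, 4}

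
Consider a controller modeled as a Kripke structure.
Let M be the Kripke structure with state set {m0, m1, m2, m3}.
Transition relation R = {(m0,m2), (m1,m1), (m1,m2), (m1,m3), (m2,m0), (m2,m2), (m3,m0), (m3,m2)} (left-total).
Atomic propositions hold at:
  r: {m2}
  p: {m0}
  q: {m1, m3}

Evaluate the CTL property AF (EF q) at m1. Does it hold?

EF q: least fixpoint, start Z0 = {m1, m3}, add states with some successor in Z. Already a fixed point.
Sat(EF q) = {m1, m3}
AF (EF q): least fixpoint, start Z0 = {m1, m3}, add states with every successor in Z. Already a fixed point.
Sat(AF (EF q)) = {m1, m3}
m1 ∈ Sat(AF (EF q)) = {m1, m3}, so the formula holds at m1.

Yes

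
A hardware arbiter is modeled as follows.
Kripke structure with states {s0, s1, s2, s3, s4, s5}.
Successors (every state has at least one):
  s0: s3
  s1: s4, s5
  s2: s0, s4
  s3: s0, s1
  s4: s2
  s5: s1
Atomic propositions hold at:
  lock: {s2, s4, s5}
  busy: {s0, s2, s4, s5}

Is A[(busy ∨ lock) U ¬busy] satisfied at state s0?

Yes

Sat(busy ∨ lock) = {s0, s2, s4, s5}
Sat(¬busy) = {s1, s3}
A[(busy ∨ lock) U ¬busy]: least fixpoint, start Z0 = Sat(¬busy) = {s1, s3}, add states in Sat(busy ∨ lock) with every successor in Z. Z1 = {s0, s1, s3, s5}; fixed.
Sat(A[(busy ∨ lock) U ¬busy]) = {s0, s1, s3, s5}
s0 ∈ Sat(A[(busy ∨ lock) U ¬busy]) = {s0, s1, s3, s5}, so the formula holds at s0.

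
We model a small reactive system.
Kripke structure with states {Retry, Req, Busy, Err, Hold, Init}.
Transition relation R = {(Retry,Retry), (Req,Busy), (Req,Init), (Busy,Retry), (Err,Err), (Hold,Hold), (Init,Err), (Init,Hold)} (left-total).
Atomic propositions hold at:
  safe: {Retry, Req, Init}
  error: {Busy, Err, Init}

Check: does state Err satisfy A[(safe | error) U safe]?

Sat(safe | error) = {Retry, Req, Busy, Err, Init}
A[(safe | error) U safe]: least fixpoint, start Z0 = Sat(safe) = {Retry, Req, Init}, add states in Sat(safe | error) with every successor in Z. Z1 = {Retry, Req, Busy, Init}; fixed.
Sat(A[(safe | error) U safe]) = {Retry, Req, Busy, Init}
Err ∉ Sat(A[(safe | error) U safe]) = {Retry, Req, Busy, Init}, so the formula does not hold at Err.

No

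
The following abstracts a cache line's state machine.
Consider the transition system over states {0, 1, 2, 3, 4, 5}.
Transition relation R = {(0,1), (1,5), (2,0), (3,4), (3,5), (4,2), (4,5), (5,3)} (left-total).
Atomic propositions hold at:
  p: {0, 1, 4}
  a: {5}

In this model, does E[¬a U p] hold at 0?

Yes

Sat(¬a) = {0, 1, 2, 3, 4}
E[¬a U p]: least fixpoint, start Z0 = Sat(p) = {0, 1, 4}, add states in Sat(¬a) with some successor in Z. Z1 = {0, 1, 2, 3, 4}; fixed.
Sat(E[¬a U p]) = {0, 1, 2, 3, 4}
0 ∈ Sat(E[¬a U p]) = {0, 1, 2, 3, 4}, so the formula holds at 0.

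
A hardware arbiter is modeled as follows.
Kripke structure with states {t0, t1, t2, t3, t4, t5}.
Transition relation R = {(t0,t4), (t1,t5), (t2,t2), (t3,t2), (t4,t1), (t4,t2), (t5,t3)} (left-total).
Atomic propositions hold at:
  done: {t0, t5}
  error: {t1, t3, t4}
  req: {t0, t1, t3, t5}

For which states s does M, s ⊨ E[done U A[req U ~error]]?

Sat(~error) = {t0, t2, t5}
A[req U ~error]: least fixpoint, start Z0 = Sat(~error) = {t0, t2, t5}, add states in Sat(req) with every successor in Z. Z1 = {t0, t1, t2, t3, t5}; fixed.
Sat(A[req U ~error]) = {t0, t1, t2, t3, t5}
E[done U A[req U ~error]]: least fixpoint, start Z0 = Sat(A[req U ~error]) = {t0, t1, t2, t3, t5}, add states in Sat(done) with some successor in Z. Already a fixed point.
Sat(E[done U A[req U ~error]]) = {t0, t1, t2, t3, t5}

{t0, t1, t2, t3, t5}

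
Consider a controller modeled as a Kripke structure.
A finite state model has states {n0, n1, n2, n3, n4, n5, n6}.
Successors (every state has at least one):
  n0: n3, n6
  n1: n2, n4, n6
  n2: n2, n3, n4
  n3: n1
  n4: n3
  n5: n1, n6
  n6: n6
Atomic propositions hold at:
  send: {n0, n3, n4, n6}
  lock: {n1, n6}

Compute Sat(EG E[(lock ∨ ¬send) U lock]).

{n1, n5, n6}

Sat(¬send) = {n1, n2, n5}
Sat(lock ∨ ¬send) = {n1, n2, n5, n6}
E[(lock ∨ ¬send) U lock]: least fixpoint, start Z0 = Sat(lock) = {n1, n6}, add states in Sat(lock ∨ ¬send) with some successor in Z. Z1 = {n1, n5, n6}; fixed.
Sat(E[(lock ∨ ¬send) U lock]) = {n1, n5, n6}
EG E[(lock ∨ ¬send) U lock]: greatest fixpoint, start Z0 = {n1, n5, n6}, keep only states in Sat with some successor in Z. Already a fixed point.
Sat(EG E[(lock ∨ ¬send) U lock]) = {n1, n5, n6}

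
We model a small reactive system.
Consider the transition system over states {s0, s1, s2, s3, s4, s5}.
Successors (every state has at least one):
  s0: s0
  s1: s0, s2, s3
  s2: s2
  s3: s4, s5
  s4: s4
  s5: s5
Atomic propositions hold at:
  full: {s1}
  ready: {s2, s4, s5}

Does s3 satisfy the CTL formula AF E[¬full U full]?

No

Sat(¬full) = {s0, s2, s3, s4, s5}
E[¬full U full]: least fixpoint, start Z0 = Sat(full) = {s1}, add states in Sat(¬full) with some successor in Z. Already a fixed point.
Sat(E[¬full U full]) = {s1}
AF E[¬full U full]: least fixpoint, start Z0 = {s1}, add states with every successor in Z. Already a fixed point.
Sat(AF E[¬full U full]) = {s1}
s3 ∉ Sat(AF E[¬full U full]) = {s1}, so the formula does not hold at s3.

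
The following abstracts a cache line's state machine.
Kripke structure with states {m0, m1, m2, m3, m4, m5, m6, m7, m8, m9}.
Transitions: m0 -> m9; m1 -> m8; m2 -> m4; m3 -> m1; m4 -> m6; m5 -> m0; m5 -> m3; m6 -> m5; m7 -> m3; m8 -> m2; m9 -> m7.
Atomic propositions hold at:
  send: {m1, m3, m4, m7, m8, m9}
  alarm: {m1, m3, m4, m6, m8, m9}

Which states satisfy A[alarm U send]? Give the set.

{m1, m3, m4, m7, m8, m9}

A[alarm U send]: least fixpoint, start Z0 = Sat(send) = {m1, m3, m4, m7, m8, m9}, add states in Sat(alarm) with every successor in Z. Already a fixed point.
Sat(A[alarm U send]) = {m1, m3, m4, m7, m8, m9}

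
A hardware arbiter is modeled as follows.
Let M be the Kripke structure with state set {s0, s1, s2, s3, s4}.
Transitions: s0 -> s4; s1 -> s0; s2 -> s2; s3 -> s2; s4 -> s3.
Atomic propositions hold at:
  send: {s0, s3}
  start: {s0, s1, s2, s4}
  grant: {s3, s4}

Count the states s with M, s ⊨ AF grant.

AF grant: least fixpoint, start Z0 = {s3, s4}, add states with every successor in Z. Z1 = {s0, s3, s4}; Z2 = {s0, s1, s3, s4}; fixed.
Sat(AF grant) = {s0, s1, s3, s4}
|Sat(AF grant)| = |{s0, s1, s3, s4}| = 4.

4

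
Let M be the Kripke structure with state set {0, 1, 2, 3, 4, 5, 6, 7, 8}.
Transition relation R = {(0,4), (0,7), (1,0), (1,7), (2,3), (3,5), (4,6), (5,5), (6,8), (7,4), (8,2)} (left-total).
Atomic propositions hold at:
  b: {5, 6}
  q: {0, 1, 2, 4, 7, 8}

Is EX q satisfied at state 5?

Sat(EX q) = {s : some successor in {0, 1, 2, 4, 7, 8}} = {0, 1, 6, 7, 8}
5 ∉ Sat(EX q) = {0, 1, 6, 7, 8}, so the formula does not hold at 5.

No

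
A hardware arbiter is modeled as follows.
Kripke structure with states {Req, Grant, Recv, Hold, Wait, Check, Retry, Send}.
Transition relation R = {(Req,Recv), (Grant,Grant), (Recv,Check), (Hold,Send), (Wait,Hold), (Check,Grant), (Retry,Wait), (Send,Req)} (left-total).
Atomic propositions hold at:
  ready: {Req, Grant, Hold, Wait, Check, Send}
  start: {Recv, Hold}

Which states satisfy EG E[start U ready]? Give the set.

E[start U ready]: least fixpoint, start Z0 = Sat(ready) = {Req, Grant, Hold, Wait, Check, Send}, add states in Sat(start) with some successor in Z. Z1 = {Req, Grant, Recv, Hold, Wait, Check, Send}; fixed.
Sat(E[start U ready]) = {Req, Grant, Recv, Hold, Wait, Check, Send}
EG E[start U ready]: greatest fixpoint, start Z0 = {Req, Grant, Recv, Hold, Wait, Check, Send}, keep only states in Sat with some successor in Z. Already a fixed point.
Sat(EG E[start U ready]) = {Req, Grant, Recv, Hold, Wait, Check, Send}

{Req, Grant, Recv, Hold, Wait, Check, Send}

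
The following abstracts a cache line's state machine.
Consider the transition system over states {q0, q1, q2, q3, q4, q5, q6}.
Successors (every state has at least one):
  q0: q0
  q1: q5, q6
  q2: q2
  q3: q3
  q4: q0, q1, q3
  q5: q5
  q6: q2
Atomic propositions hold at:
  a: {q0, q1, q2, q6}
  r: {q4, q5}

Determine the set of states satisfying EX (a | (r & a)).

{q0, q1, q2, q4, q6}

Sat(r & a) = ∅
Sat(a | (r & a)) = {q0, q1, q2, q6}
Sat(EX (a | (r & a))) = {s : some successor in {q0, q1, q2, q6}} = {q0, q1, q2, q4, q6}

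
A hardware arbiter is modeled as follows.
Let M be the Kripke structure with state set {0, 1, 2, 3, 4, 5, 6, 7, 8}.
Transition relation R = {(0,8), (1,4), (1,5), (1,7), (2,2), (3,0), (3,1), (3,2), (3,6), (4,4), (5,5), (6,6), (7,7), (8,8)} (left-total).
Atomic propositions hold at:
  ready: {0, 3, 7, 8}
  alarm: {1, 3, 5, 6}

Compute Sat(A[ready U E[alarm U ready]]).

E[alarm U ready]: least fixpoint, start Z0 = Sat(ready) = {0, 3, 7, 8}, add states in Sat(alarm) with some successor in Z. Z1 = {0, 1, 3, 7, 8}; fixed.
Sat(E[alarm U ready]) = {0, 1, 3, 7, 8}
A[ready U E[alarm U ready]]: least fixpoint, start Z0 = Sat(E[alarm U ready]) = {0, 1, 3, 7, 8}, add states in Sat(ready) with every successor in Z. Already a fixed point.
Sat(A[ready U E[alarm U ready]]) = {0, 1, 3, 7, 8}

{0, 1, 3, 7, 8}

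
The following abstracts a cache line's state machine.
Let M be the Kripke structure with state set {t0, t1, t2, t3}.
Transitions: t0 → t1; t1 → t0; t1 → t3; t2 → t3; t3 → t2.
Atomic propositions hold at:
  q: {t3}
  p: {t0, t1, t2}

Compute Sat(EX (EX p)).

{t0, t1, t2}

Sat(EX p) = {s : some successor in {t0, t1, t2}} = {t0, t1, t3}
Sat(EX (EX p)) = {s : some successor in {t0, t1, t3}} = {t0, t1, t2}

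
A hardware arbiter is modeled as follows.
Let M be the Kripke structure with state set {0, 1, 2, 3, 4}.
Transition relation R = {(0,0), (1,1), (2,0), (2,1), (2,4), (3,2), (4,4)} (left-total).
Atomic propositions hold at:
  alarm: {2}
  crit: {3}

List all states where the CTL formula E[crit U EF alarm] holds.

{2, 3}

EF alarm: least fixpoint, start Z0 = {2}, add states with some successor in Z. Z1 = {2, 3}; fixed.
Sat(EF alarm) = {2, 3}
E[crit U EF alarm]: least fixpoint, start Z0 = Sat(EF alarm) = {2, 3}, add states in Sat(crit) with some successor in Z. Already a fixed point.
Sat(E[crit U EF alarm]) = {2, 3}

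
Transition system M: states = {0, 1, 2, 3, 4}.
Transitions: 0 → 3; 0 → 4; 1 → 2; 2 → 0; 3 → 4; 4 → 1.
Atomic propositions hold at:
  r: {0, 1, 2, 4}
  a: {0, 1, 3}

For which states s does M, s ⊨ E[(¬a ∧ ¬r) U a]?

{0, 1, 3}

Sat(¬a) = {2, 4}
Sat(¬r) = {3}
Sat(¬a ∧ ¬r) = ∅
E[(¬a ∧ ¬r) U a]: least fixpoint, start Z0 = Sat(a) = {0, 1, 3}, add states in Sat(¬a ∧ ¬r) with some successor in Z. Already a fixed point.
Sat(E[(¬a ∧ ¬r) U a]) = {0, 1, 3}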